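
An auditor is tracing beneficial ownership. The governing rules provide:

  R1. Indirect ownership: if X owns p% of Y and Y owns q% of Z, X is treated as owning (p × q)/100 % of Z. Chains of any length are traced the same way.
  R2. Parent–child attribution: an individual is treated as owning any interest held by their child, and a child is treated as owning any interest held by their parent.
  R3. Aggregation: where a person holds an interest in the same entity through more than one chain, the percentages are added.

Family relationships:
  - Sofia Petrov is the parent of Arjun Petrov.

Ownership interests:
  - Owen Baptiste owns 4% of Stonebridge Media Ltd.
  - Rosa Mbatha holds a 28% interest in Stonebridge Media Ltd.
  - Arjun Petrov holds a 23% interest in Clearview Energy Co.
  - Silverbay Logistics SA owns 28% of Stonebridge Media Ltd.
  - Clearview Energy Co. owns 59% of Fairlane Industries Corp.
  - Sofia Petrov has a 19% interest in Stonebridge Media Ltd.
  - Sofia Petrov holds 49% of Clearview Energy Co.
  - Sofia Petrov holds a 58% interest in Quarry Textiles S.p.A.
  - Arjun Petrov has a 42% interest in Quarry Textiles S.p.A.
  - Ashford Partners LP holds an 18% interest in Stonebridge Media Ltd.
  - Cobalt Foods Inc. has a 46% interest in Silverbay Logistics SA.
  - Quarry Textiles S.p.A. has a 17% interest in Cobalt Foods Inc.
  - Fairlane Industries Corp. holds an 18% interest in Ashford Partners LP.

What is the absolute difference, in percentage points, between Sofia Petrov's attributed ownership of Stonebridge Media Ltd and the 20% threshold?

By parent–child attribution (R2), Sofia Petrov is treated as also owning Arjun Petrov's interest in Clearview Energy Co, giving 49% + 23% = 72%.
By parent–child attribution (R2), Sofia Petrov is treated as also owning Arjun Petrov's interest in Quarry Textiles S.p.A, giving 58% + 42% = 100%.
Chain via Clearview Energy Co. → Fairlane Industries Corp. → Ashford Partners LP (R1): 72% × 59% × 18% × 18% = 1.376352% of Stonebridge Media Ltd.
Chain via Quarry Textiles S.p.A. → Cobalt Foods Inc. → Silverbay Logistics SA (R1): 100% × 17% × 46% × 28% = 2.1896% of Stonebridge Media Ltd.
Direct interest in Stonebridge Media Ltd: 19%.
Aggregating (R3): 1.376352% + 2.1896% + 19% = 22.565952%.
22.565952% exceeds the 20% threshold by 2.565952 percentage points.

2.565952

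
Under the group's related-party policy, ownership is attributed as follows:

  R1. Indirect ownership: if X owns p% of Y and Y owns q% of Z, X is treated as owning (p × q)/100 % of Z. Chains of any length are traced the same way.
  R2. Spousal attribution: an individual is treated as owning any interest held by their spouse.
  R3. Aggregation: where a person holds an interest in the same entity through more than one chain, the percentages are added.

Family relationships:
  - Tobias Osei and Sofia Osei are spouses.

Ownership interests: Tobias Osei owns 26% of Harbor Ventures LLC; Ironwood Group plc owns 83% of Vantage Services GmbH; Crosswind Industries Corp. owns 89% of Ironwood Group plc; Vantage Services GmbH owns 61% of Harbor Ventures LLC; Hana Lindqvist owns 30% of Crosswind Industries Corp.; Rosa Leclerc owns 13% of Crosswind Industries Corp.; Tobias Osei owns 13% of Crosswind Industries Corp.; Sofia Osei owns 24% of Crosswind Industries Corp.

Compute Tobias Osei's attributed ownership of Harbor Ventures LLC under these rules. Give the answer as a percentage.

42.672459%

By spousal attribution (R2), Tobias Osei is treated as also owning Sofia Osei's interest in Crosswind Industries Corp, giving 13% + 24% = 37%.
Chain via Crosswind Industries Corp. → Ironwood Group plc → Vantage Services GmbH (R1): 37% × 89% × 83% × 61% = 16.672459% of Harbor Ventures LLC.
Direct interest in Harbor Ventures LLC: 26%.
Aggregating (R3): 16.672459% + 26% = 42.672459%.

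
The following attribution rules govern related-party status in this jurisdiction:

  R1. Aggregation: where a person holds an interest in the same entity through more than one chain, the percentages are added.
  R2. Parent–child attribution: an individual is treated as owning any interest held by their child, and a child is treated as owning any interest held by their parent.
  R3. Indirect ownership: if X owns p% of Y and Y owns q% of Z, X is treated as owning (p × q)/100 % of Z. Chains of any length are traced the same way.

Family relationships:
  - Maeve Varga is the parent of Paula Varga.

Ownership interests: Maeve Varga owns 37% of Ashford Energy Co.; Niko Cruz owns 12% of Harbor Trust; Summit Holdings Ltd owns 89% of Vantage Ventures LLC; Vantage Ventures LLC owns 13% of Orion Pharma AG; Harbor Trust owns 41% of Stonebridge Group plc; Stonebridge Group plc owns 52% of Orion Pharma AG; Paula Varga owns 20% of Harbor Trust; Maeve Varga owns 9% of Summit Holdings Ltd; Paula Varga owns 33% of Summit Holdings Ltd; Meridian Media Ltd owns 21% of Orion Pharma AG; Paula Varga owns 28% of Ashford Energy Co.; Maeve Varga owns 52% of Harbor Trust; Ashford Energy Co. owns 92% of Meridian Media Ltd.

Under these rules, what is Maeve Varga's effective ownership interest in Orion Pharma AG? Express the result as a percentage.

32.7678%

By parent–child attribution (R2), Maeve Varga is treated as also owning Paula Varga's interest in Summit Holdings Ltd, giving 9% + 33% = 42%.
By parent–child attribution (R2), Maeve Varga is treated as also owning Paula Varga's interest in Harbor Trust, giving 52% + 20% = 72%.
By parent–child attribution (R2), Maeve Varga is treated as also owning Paula Varga's interest in Ashford Energy Co, giving 37% + 28% = 65%.
Chain via Summit Holdings Ltd → Vantage Ventures LLC (R3): 42% × 89% × 13% = 4.8594% of Orion Pharma AG.
Chain via Harbor Trust → Stonebridge Group plc (R3): 72% × 41% × 52% = 15.3504% of Orion Pharma AG.
Chain via Ashford Energy Co. → Meridian Media Ltd (R3): 65% × 92% × 21% = 12.558% of Orion Pharma AG.
Aggregating (R1): 4.8594% + 15.3504% + 12.558% = 32.7678%.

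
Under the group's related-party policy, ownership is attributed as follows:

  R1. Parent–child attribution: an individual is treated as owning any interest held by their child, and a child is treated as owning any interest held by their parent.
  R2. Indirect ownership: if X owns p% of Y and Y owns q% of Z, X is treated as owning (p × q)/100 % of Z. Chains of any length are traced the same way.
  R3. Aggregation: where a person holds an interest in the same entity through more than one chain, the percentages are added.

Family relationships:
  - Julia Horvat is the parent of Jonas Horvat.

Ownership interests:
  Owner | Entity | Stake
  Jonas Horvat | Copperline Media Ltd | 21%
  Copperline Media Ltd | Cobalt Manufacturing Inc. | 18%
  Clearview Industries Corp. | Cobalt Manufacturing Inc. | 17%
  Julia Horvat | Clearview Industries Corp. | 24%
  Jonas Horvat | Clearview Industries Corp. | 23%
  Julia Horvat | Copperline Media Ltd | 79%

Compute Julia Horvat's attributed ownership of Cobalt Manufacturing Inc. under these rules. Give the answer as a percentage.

25.99%

By parent–child attribution (R1), Julia Horvat is treated as also owning Jonas Horvat's interest in Copperline Media Ltd, giving 79% + 21% = 100%.
By parent–child attribution (R1), Julia Horvat is treated as also owning Jonas Horvat's interest in Clearview Industries Corp, giving 24% + 23% = 47%.
Chain via Copperline Media Ltd (R2): 100% × 18% = 18% of Cobalt Manufacturing Inc.
Chain via Clearview Industries Corp. (R2): 47% × 17% = 7.99% of Cobalt Manufacturing Inc.
Aggregating (R3): 18% + 7.99% = 25.99%.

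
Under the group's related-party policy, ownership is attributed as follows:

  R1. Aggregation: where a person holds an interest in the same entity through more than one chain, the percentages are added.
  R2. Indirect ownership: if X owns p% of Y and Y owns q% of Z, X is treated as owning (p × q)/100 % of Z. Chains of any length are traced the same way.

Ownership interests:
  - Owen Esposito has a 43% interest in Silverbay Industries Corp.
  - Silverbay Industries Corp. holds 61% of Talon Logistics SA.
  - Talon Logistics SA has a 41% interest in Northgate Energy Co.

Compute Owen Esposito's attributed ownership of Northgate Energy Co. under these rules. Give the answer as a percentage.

Chain via Silverbay Industries Corp. → Talon Logistics SA (R2): 43% × 61% × 41% = 10.7543% of Northgate Energy Co.

10.7543%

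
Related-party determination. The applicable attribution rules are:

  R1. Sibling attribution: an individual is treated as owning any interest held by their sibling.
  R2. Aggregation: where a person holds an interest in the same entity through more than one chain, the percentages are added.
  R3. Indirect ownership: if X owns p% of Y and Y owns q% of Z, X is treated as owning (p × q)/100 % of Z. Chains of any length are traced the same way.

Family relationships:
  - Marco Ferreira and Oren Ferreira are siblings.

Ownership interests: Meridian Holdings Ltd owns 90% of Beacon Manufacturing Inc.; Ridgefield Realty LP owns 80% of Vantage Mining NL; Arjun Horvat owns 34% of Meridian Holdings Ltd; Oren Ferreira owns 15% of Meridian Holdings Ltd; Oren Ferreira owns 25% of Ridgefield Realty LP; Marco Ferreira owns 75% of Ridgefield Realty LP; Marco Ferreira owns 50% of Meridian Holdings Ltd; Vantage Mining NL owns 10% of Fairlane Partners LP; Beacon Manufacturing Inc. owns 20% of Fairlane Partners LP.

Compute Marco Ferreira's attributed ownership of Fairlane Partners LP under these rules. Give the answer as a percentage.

By sibling attribution (R1), Marco Ferreira is treated as also owning Oren Ferreira's interest in Ridgefield Realty LP, giving 75% + 25% = 100%.
By sibling attribution (R1), Marco Ferreira is treated as also owning Oren Ferreira's interest in Meridian Holdings Ltd, giving 50% + 15% = 65%.
Chain via Ridgefield Realty LP → Vantage Mining NL (R3): 100% × 80% × 10% = 8% of Fairlane Partners LP.
Chain via Meridian Holdings Ltd → Beacon Manufacturing Inc. (R3): 65% × 90% × 20% = 11.7% of Fairlane Partners LP.
Aggregating (R2): 8% + 11.7% = 19.7%.

19.7%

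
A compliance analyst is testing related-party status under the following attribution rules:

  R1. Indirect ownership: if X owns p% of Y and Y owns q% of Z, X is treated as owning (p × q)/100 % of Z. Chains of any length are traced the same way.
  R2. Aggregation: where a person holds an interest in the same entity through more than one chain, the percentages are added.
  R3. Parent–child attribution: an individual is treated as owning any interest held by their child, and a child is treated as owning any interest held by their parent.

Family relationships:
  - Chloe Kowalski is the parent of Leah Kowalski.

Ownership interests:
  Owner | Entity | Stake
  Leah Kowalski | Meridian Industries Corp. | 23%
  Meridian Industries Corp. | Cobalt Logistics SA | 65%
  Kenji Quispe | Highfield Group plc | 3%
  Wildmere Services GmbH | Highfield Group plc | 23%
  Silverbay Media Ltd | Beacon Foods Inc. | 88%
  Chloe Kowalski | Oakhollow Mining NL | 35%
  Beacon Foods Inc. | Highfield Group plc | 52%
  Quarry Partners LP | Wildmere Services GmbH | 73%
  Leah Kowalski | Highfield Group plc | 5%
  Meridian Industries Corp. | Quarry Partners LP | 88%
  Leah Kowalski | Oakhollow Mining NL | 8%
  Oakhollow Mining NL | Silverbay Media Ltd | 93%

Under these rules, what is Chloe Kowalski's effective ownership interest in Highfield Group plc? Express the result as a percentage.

By parent–child attribution (R3), Chloe Kowalski is treated as also owning Leah Kowalski's interest in Oakhollow Mining NL, giving 35% + 8% = 43%.
By parent–child attribution (R3), Chloe Kowalski is treated as owning Leah Kowalski's 23% interest in Meridian Industries Corp.
By parent–child attribution (R3), Chloe Kowalski is treated as owning Leah Kowalski's 5% interest in Highfield Group plc.
Chain via Oakhollow Mining NL → Silverbay Media Ltd → Beacon Foods Inc. (R1): 43% × 93% × 88% × 52% = 18.299424% of Highfield Group plc.
Chain via Meridian Industries Corp. → Quarry Partners LP → Wildmere Services GmbH (R1): 23% × 88% × 73% × 23% = 3.398296% of Highfield Group plc.
Direct interest in Highfield Group plc: 5%.
Aggregating (R2): 18.299424% + 3.398296% + 5% = 26.69772%.

26.69772%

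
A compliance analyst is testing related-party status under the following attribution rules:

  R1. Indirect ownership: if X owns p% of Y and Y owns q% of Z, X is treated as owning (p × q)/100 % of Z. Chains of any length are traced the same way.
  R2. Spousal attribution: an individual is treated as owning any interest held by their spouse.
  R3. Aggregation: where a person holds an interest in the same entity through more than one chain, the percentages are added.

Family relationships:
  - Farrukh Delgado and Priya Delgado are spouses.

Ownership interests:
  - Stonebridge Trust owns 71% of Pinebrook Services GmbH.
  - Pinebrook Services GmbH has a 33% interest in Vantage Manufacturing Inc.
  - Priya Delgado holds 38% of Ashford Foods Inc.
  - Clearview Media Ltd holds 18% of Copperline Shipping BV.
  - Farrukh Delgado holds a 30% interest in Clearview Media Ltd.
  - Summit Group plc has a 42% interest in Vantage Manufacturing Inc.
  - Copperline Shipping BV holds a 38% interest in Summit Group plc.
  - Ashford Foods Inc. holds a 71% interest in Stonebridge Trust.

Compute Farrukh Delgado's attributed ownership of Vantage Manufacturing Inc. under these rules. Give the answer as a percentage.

7.183254%

By spousal attribution (R2), Farrukh Delgado is treated as owning Priya Delgado's 38% interest in Ashford Foods Inc.
Chain via Clearview Media Ltd → Copperline Shipping BV → Summit Group plc (R1): 30% × 18% × 38% × 42% = 0.86184% of Vantage Manufacturing Inc.
Chain via Ashford Foods Inc. → Stonebridge Trust → Pinebrook Services GmbH (R1): 38% × 71% × 71% × 33% = 6.321414% of Vantage Manufacturing Inc.
Aggregating (R3): 0.86184% + 6.321414% = 7.183254%.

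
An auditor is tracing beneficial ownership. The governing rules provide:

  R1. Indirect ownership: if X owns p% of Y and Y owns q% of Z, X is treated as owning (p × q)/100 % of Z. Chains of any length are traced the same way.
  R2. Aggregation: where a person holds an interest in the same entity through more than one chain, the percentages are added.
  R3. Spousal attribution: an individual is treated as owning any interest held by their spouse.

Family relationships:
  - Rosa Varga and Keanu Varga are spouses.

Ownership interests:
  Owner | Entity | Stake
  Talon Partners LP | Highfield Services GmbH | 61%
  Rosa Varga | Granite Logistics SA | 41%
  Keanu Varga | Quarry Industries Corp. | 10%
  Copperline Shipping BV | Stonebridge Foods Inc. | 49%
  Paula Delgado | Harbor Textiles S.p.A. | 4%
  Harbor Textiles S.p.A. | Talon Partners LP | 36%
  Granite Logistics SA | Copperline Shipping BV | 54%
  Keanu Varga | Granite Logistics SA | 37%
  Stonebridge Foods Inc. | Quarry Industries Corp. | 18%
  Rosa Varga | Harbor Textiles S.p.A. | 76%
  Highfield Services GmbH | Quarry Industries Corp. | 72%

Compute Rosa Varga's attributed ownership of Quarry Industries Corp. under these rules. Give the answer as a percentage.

By spousal attribution (R3), Rosa Varga is treated as also owning Keanu Varga's interest in Granite Logistics SA, giving 41% + 37% = 78%.
By spousal attribution (R3), Rosa Varga is treated as owning Keanu Varga's 10% interest in Quarry Industries Corp.
Chain via Granite Logistics SA → Copperline Shipping BV → Stonebridge Foods Inc. (R1): 78% × 54% × 49% × 18% = 3.714984% of Quarry Industries Corp.
Chain via Harbor Textiles S.p.A. → Talon Partners LP → Highfield Services GmbH (R1): 76% × 36% × 61% × 72% = 12.016512% of Quarry Industries Corp.
Direct interest in Quarry Industries Corp: 10%.
Aggregating (R2): 3.714984% + 12.016512% + 10% = 25.731496%.

25.731496%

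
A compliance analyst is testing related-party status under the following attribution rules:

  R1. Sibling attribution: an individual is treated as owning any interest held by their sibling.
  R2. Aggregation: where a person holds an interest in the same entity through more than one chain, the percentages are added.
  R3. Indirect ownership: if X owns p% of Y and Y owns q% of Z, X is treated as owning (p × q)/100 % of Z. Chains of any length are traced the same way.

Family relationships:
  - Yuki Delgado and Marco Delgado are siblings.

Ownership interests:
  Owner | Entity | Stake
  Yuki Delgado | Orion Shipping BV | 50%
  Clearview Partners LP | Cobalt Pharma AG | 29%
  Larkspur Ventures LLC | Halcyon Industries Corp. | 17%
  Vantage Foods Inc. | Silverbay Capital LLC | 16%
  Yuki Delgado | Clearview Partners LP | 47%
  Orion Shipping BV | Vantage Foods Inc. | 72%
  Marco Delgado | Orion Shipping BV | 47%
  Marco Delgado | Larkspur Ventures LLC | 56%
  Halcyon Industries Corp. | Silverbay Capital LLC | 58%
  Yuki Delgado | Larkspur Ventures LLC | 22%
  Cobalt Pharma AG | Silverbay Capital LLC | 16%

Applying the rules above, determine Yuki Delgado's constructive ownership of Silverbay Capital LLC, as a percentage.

By sibling attribution (R1), Yuki Delgado is treated as also owning Marco Delgado's interest in Orion Shipping BV, giving 50% + 47% = 97%.
By sibling attribution (R1), Yuki Delgado is treated as also owning Marco Delgado's interest in Larkspur Ventures LLC, giving 22% + 56% = 78%.
Chain via Clearview Partners LP → Cobalt Pharma AG (R3): 47% × 29% × 16% = 2.1808% of Silverbay Capital LLC.
Chain via Orion Shipping BV → Vantage Foods Inc. (R3): 97% × 72% × 16% = 11.1744% of Silverbay Capital LLC.
Chain via Larkspur Ventures LLC → Halcyon Industries Corp. (R3): 78% × 17% × 58% = 7.6908% of Silverbay Capital LLC.
Aggregating (R2): 2.1808% + 11.1744% + 7.6908% = 21.046%.

21.046%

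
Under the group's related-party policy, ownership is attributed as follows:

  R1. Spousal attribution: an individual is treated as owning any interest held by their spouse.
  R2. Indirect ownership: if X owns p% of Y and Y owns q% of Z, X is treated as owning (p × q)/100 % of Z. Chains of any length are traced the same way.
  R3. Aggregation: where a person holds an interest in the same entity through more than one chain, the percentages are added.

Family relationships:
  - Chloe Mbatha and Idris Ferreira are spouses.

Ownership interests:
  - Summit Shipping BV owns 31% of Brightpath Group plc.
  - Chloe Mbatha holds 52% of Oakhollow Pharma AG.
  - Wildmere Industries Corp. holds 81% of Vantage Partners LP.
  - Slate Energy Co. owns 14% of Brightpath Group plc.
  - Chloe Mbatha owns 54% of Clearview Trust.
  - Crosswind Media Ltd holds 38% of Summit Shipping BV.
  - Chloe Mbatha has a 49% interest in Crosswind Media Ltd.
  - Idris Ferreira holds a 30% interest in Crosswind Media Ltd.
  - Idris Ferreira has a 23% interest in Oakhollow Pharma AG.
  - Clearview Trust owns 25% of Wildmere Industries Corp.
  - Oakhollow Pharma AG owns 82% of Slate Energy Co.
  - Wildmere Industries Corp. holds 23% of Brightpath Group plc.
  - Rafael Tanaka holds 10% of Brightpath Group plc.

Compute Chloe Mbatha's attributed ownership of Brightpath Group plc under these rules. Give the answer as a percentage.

21.0212%

By spousal attribution (R1), Chloe Mbatha is treated as also owning Idris Ferreira's interest in Oakhollow Pharma AG, giving 52% + 23% = 75%.
By spousal attribution (R1), Chloe Mbatha is treated as also owning Idris Ferreira's interest in Crosswind Media Ltd, giving 49% + 30% = 79%.
Chain via Oakhollow Pharma AG → Slate Energy Co. (R2): 75% × 82% × 14% = 8.61% of Brightpath Group plc.
Chain via Clearview Trust → Wildmere Industries Corp. (R2): 54% × 25% × 23% = 3.105% of Brightpath Group plc.
Chain via Crosswind Media Ltd → Summit Shipping BV (R2): 79% × 38% × 31% = 9.3062% of Brightpath Group plc.
Aggregating (R3): 8.61% + 3.105% + 9.3062% = 21.0212%.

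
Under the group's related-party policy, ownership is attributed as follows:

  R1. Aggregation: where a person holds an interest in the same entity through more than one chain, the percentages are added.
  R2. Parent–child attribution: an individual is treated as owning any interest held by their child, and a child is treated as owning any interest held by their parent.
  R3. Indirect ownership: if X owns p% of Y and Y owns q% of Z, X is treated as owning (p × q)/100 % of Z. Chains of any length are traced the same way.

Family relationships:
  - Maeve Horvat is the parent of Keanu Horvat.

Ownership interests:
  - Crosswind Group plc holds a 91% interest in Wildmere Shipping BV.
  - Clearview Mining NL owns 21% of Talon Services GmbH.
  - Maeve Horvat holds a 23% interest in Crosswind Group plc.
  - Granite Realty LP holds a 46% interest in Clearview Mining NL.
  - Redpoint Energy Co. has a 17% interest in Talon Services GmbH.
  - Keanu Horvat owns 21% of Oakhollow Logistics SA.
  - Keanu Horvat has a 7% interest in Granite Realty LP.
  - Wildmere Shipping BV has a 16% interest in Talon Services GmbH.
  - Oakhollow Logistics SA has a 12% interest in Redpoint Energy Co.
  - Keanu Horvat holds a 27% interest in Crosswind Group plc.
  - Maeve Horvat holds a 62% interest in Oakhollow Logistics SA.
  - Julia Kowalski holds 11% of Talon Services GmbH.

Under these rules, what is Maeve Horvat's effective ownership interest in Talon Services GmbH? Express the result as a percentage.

9.6494%

By parent–child attribution (R2), Maeve Horvat is treated as also owning Keanu Horvat's interest in Oakhollow Logistics SA, giving 62% + 21% = 83%.
By parent–child attribution (R2), Maeve Horvat is treated as also owning Keanu Horvat's interest in Crosswind Group plc, giving 23% + 27% = 50%.
By parent–child attribution (R2), Maeve Horvat is treated as owning Keanu Horvat's 7% interest in Granite Realty LP.
Chain via Oakhollow Logistics SA → Redpoint Energy Co. (R3): 83% × 12% × 17% = 1.6932% of Talon Services GmbH.
Chain via Crosswind Group plc → Wildmere Shipping BV (R3): 50% × 91% × 16% = 7.28% of Talon Services GmbH.
Chain via Granite Realty LP → Clearview Mining NL (R3): 7% × 46% × 21% = 0.6762% of Talon Services GmbH.
Aggregating (R1): 1.6932% + 7.28% + 0.6762% = 9.6494%.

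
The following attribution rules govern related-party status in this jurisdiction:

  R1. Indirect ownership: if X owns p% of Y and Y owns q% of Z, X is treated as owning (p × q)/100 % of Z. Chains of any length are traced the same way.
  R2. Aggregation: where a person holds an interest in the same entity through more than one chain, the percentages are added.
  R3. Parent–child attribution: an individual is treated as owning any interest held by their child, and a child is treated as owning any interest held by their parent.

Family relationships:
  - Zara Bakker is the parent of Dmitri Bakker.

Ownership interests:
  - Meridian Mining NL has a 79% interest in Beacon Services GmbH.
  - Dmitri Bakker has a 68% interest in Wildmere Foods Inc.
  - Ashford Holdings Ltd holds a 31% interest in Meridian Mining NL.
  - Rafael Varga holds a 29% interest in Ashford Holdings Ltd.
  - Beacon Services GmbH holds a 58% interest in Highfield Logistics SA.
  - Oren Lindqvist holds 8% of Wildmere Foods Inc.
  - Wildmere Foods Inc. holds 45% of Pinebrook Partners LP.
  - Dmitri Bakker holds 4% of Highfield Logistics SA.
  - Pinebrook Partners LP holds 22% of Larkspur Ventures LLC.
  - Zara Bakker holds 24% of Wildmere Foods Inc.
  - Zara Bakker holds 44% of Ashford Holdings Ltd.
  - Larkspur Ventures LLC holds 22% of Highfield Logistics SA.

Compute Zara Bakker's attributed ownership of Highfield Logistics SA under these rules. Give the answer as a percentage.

12.253608%

By parent–child attribution (R3), Zara Bakker is treated as also owning Dmitri Bakker's interest in Wildmere Foods Inc, giving 24% + 68% = 92%.
By parent–child attribution (R3), Zara Bakker is treated as owning Dmitri Bakker's 4% interest in Highfield Logistics SA.
Chain via Wildmere Foods Inc. → Pinebrook Partners LP → Larkspur Ventures LLC (R1): 92% × 45% × 22% × 22% = 2.00376% of Highfield Logistics SA.
Chain via Ashford Holdings Ltd → Meridian Mining NL → Beacon Services GmbH (R1): 44% × 31% × 79% × 58% = 6.249848% of Highfield Logistics SA.
Direct interest in Highfield Logistics SA: 4%.
Aggregating (R2): 2.00376% + 6.249848% + 4% = 12.253608%.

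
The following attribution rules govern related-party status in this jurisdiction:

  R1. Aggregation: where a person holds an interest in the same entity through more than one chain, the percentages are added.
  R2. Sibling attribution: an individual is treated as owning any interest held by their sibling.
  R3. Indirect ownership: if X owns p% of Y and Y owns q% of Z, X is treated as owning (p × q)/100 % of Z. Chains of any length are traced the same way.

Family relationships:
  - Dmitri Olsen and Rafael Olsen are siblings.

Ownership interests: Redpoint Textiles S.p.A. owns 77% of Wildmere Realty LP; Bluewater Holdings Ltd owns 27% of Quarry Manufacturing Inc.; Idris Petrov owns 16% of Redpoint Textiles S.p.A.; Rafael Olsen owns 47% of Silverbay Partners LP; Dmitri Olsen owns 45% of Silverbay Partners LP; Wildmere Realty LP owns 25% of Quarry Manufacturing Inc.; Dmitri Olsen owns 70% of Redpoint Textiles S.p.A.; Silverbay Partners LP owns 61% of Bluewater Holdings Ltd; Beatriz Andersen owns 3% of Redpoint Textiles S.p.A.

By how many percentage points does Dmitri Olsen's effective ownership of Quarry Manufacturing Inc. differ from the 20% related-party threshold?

By sibling attribution (R2), Dmitri Olsen is treated as also owning Rafael Olsen's interest in Silverbay Partners LP, giving 45% + 47% = 92%.
Chain via Redpoint Textiles S.p.A. → Wildmere Realty LP (R3): 70% × 77% × 25% = 13.475% of Quarry Manufacturing Inc.
Chain via Silverbay Partners LP → Bluewater Holdings Ltd (R3): 92% × 61% × 27% = 15.1524% of Quarry Manufacturing Inc.
Aggregating (R1): 13.475% + 15.1524% = 28.6274%.
28.6274% exceeds the 20% threshold by 8.6274 percentage points.

8.6274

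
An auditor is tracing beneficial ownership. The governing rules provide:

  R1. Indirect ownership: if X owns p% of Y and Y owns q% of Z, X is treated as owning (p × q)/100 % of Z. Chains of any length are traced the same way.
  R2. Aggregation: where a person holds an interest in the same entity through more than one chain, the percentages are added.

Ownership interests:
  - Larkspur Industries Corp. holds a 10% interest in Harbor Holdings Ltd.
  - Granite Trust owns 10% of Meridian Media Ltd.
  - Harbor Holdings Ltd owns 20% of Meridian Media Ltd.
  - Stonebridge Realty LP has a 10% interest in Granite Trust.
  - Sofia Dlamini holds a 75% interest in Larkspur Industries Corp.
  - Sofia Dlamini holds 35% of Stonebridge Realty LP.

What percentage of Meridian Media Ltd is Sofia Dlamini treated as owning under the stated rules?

1.85%

Chain via Larkspur Industries Corp. → Harbor Holdings Ltd (R1): 75% × 10% × 20% = 1.5% of Meridian Media Ltd.
Chain via Stonebridge Realty LP → Granite Trust (R1): 35% × 10% × 10% = 0.35% of Meridian Media Ltd.
Aggregating (R2): 1.5% + 0.35% = 1.85%.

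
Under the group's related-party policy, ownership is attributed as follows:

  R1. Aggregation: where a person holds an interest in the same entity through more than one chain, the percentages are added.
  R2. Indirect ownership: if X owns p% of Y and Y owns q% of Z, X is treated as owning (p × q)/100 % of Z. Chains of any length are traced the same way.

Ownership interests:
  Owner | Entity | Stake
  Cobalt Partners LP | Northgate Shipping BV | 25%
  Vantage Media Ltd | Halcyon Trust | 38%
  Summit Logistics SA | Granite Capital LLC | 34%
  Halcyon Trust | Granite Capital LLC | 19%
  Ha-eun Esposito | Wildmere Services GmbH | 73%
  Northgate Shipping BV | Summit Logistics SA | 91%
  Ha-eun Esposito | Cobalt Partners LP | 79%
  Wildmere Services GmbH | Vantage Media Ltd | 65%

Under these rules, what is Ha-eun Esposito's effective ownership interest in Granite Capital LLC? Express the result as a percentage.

Chain via Cobalt Partners LP → Northgate Shipping BV → Summit Logistics SA (R2): 79% × 25% × 91% × 34% = 6.11065% of Granite Capital LLC.
Chain via Wildmere Services GmbH → Vantage Media Ltd → Halcyon Trust (R2): 73% × 65% × 38% × 19% = 3.42589% of Granite Capital LLC.
Aggregating (R1): 6.11065% + 3.42589% = 9.53654%.

9.53654%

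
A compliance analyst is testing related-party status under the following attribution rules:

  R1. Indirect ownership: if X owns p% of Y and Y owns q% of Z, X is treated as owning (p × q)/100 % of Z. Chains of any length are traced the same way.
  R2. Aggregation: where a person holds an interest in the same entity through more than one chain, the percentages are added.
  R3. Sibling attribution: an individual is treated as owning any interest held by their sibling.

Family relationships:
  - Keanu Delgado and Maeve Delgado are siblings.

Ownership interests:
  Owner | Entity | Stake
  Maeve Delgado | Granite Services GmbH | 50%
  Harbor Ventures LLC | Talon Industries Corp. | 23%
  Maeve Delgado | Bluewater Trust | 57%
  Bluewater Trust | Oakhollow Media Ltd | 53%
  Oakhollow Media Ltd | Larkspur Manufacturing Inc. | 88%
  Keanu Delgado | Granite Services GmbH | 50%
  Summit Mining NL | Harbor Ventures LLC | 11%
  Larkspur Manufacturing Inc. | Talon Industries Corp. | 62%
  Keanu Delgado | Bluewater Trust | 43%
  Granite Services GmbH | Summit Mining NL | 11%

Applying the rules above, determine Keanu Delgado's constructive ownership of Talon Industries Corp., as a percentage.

By sibling attribution (R3), Keanu Delgado is treated as also owning Maeve Delgado's interest in Granite Services GmbH, giving 50% + 50% = 100%.
By sibling attribution (R3), Keanu Delgado is treated as also owning Maeve Delgado's interest in Bluewater Trust, giving 43% + 57% = 100%.
Chain via Granite Services GmbH → Summit Mining NL → Harbor Ventures LLC (R1): 100% × 11% × 11% × 23% = 0.2783% of Talon Industries Corp.
Chain via Bluewater Trust → Oakhollow Media Ltd → Larkspur Manufacturing Inc. (R1): 100% × 53% × 88% × 62% = 28.9168% of Talon Industries Corp.
Aggregating (R2): 0.2783% + 28.9168% = 29.1951%.

29.1951%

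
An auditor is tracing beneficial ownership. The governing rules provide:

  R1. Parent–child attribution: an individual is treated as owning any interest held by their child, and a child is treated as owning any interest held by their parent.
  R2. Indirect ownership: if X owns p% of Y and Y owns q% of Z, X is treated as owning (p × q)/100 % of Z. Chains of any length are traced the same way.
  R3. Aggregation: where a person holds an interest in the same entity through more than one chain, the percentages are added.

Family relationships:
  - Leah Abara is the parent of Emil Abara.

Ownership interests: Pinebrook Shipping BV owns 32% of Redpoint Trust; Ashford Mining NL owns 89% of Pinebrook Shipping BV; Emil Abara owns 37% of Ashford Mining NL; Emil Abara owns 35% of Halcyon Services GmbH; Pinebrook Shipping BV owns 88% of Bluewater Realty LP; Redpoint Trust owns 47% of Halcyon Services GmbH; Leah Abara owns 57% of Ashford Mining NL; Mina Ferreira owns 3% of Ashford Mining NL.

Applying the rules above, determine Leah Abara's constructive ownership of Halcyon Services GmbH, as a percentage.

47.582464%

By parent–child attribution (R1), Leah Abara is treated as also owning Emil Abara's interest in Ashford Mining NL, giving 57% + 37% = 94%.
By parent–child attribution (R1), Leah Abara is treated as owning Emil Abara's 35% interest in Halcyon Services GmbH.
Chain via Ashford Mining NL → Pinebrook Shipping BV → Redpoint Trust (R2): 94% × 89% × 32% × 47% = 12.582464% of Halcyon Services GmbH.
Direct interest in Halcyon Services GmbH: 35%.
Aggregating (R3): 12.582464% + 35% = 47.582464%.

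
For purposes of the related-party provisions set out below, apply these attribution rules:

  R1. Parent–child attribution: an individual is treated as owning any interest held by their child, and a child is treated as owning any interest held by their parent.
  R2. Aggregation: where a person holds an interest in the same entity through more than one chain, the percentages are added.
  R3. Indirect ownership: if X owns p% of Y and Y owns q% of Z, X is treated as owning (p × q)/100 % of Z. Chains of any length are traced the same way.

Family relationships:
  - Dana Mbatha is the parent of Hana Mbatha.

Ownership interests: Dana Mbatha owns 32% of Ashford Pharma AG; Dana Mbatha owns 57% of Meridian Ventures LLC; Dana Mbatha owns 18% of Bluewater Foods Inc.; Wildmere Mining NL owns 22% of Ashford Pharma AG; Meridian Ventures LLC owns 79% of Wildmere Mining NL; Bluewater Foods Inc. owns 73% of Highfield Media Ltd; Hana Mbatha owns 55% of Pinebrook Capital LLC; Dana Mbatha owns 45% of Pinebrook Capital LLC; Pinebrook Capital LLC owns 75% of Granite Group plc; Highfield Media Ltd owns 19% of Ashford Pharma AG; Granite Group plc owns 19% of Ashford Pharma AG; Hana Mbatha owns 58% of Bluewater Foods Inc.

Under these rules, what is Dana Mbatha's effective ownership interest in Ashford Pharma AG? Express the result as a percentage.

By parent–child attribution (R1), Dana Mbatha is treated as also owning Hana Mbatha's interest in Bluewater Foods Inc, giving 18% + 58% = 76%.
By parent–child attribution (R1), Dana Mbatha is treated as also owning Hana Mbatha's interest in Pinebrook Capital LLC, giving 45% + 55% = 100%.
Chain via Bluewater Foods Inc. → Highfield Media Ltd (R3): 76% × 73% × 19% = 10.5412% of Ashford Pharma AG.
Chain via Pinebrook Capital LLC → Granite Group plc (R3): 100% × 75% × 19% = 14.25% of Ashford Pharma AG.
Chain via Meridian Ventures LLC → Wildmere Mining NL (R3): 57% × 79% × 22% = 9.9066% of Ashford Pharma AG.
Direct interest in Ashford Pharma AG: 32%.
Aggregating (R2): 10.5412% + 14.25% + 9.9066% + 32% = 66.6978%.

66.6978%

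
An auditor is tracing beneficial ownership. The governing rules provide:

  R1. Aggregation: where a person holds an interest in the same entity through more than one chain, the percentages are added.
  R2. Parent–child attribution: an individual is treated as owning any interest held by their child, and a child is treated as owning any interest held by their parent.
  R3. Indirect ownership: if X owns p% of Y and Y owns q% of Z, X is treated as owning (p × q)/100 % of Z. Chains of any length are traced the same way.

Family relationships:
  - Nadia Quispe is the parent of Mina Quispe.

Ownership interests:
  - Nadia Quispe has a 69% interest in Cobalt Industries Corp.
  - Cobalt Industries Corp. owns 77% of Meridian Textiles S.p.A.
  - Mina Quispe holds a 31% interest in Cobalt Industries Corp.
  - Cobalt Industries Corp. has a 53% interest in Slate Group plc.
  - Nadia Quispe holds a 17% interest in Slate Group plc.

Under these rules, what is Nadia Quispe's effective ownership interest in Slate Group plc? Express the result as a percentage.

By parent–child attribution (R2), Nadia Quispe is treated as also owning Mina Quispe's interest in Cobalt Industries Corp, giving 69% + 31% = 100%.
Chain via Cobalt Industries Corp. (R3): 100% × 53% = 53% of Slate Group plc.
Direct interest in Slate Group plc: 17%.
Aggregating (R1): 53% + 17% = 70%.

70%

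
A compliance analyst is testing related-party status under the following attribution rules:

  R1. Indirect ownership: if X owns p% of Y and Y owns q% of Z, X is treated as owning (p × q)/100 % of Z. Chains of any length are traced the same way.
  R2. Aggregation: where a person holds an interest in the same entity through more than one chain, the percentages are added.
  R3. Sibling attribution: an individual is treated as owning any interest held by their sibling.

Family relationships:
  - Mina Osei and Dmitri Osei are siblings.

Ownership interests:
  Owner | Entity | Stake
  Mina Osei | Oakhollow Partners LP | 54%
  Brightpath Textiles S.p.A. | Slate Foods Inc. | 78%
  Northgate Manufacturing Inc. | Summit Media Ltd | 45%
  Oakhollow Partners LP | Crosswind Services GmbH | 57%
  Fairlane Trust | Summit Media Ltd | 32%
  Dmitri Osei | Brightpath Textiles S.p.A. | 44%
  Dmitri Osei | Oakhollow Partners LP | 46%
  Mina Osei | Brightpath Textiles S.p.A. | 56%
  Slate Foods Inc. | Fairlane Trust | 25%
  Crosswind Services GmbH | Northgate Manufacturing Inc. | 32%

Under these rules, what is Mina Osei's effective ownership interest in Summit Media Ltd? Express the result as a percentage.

By sibling attribution (R3), Mina Osei is treated as also owning Dmitri Osei's interest in Brightpath Textiles S.p.A, giving 56% + 44% = 100%.
By sibling attribution (R3), Mina Osei is treated as also owning Dmitri Osei's interest in Oakhollow Partners LP, giving 54% + 46% = 100%.
Chain via Brightpath Textiles S.p.A. → Slate Foods Inc. → Fairlane Trust (R1): 100% × 78% × 25% × 32% = 6.24% of Summit Media Ltd.
Chain via Oakhollow Partners LP → Crosswind Services GmbH → Northgate Manufacturing Inc. (R1): 100% × 57% × 32% × 45% = 8.208% of Summit Media Ltd.
Aggregating (R2): 6.24% + 8.208% = 14.448%.

14.448%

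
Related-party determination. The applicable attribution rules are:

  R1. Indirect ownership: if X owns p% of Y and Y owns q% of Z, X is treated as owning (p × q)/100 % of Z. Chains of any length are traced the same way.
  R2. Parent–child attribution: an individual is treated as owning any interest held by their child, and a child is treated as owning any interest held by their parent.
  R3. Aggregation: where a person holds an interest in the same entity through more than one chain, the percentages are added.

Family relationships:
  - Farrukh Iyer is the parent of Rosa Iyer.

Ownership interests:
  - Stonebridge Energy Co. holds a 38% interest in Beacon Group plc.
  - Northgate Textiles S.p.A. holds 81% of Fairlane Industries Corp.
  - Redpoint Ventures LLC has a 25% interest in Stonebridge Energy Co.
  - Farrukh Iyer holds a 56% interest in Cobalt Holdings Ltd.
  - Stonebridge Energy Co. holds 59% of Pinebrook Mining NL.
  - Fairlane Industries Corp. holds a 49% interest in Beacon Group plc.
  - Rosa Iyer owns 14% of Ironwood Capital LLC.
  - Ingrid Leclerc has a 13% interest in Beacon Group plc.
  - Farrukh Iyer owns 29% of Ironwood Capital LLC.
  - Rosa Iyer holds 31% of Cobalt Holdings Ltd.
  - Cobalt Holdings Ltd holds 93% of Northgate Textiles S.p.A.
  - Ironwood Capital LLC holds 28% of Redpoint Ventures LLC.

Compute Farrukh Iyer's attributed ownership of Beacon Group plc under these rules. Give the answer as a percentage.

33.256979%

By parent–child attribution (R2), Farrukh Iyer is treated as also owning Rosa Iyer's interest in Cobalt Holdings Ltd, giving 56% + 31% = 87%.
By parent–child attribution (R2), Farrukh Iyer is treated as also owning Rosa Iyer's interest in Ironwood Capital LLC, giving 29% + 14% = 43%.
Chain via Cobalt Holdings Ltd → Northgate Textiles S.p.A. → Fairlane Industries Corp. (R1): 87% × 93% × 81% × 49% = 32.113179% of Beacon Group plc.
Chain via Ironwood Capital LLC → Redpoint Ventures LLC → Stonebridge Energy Co. (R1): 43% × 28% × 25% × 38% = 1.1438% of Beacon Group plc.
Aggregating (R3): 32.113179% + 1.1438% = 33.256979%.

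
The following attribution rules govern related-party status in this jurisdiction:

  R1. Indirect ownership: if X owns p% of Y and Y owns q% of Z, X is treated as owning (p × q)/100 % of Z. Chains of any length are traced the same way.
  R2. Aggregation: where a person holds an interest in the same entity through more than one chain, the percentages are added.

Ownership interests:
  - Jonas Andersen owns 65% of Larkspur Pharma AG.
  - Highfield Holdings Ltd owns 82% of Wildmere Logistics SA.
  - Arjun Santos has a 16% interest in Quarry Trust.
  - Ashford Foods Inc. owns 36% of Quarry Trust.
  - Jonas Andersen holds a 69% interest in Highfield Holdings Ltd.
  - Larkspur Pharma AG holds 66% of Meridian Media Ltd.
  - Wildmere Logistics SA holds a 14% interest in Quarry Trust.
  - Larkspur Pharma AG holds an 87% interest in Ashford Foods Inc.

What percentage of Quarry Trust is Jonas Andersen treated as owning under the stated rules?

28.2792%

Chain via Highfield Holdings Ltd → Wildmere Logistics SA (R1): 69% × 82% × 14% = 7.9212% of Quarry Trust.
Chain via Larkspur Pharma AG → Ashford Foods Inc. (R1): 65% × 87% × 36% = 20.358% of Quarry Trust.
Aggregating (R2): 7.9212% + 20.358% = 28.2792%.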